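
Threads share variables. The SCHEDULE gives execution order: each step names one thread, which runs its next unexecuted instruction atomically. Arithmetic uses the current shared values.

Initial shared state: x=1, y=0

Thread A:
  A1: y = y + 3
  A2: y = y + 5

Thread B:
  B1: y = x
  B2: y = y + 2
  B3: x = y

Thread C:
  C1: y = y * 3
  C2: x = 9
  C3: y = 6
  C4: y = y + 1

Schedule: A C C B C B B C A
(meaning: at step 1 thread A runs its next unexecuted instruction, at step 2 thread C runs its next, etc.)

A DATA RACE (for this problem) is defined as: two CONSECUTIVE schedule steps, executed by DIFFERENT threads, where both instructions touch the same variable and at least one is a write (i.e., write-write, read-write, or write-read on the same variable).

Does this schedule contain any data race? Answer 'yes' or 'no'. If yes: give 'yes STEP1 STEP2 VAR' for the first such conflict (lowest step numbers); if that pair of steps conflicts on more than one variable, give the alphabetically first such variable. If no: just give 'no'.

Answer: yes 1 2 y

Derivation:
Steps 1,2: A(y = y + 3) vs C(y = y * 3). RACE on y (W-W).
Steps 2,3: same thread (C). No race.
Steps 3,4: C(x = 9) vs B(y = x). RACE on x (W-R).
Steps 4,5: B(y = x) vs C(y = 6). RACE on y (W-W).
Steps 5,6: C(y = 6) vs B(y = y + 2). RACE on y (W-W).
Steps 6,7: same thread (B). No race.
Steps 7,8: B(x = y) vs C(y = y + 1). RACE on y (R-W).
Steps 8,9: C(y = y + 1) vs A(y = y + 5). RACE on y (W-W).
First conflict at steps 1,2.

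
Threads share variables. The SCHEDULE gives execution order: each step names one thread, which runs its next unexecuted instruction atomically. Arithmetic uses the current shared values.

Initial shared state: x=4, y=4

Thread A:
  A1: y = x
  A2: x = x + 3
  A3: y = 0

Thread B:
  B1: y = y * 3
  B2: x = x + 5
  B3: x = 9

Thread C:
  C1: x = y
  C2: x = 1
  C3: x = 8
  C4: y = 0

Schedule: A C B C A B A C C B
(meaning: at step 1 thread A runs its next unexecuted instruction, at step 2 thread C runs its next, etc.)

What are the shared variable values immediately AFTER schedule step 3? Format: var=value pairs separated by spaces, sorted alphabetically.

Answer: x=4 y=12

Derivation:
Step 1: thread A executes A1 (y = x). Shared: x=4 y=4. PCs: A@1 B@0 C@0
Step 2: thread C executes C1 (x = y). Shared: x=4 y=4. PCs: A@1 B@0 C@1
Step 3: thread B executes B1 (y = y * 3). Shared: x=4 y=12. PCs: A@1 B@1 C@1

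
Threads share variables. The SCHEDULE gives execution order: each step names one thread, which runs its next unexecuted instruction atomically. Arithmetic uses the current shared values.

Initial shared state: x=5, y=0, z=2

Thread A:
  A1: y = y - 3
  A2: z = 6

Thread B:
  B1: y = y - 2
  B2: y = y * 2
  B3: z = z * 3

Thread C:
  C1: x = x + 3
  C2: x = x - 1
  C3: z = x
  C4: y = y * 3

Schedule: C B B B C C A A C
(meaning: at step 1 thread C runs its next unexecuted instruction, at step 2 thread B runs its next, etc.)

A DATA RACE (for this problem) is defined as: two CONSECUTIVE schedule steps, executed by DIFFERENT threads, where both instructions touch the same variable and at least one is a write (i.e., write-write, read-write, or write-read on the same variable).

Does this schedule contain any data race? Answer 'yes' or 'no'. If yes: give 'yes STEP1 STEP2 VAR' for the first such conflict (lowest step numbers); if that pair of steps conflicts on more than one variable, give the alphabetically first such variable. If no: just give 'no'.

Steps 1,2: C(r=x,w=x) vs B(r=y,w=y). No conflict.
Steps 2,3: same thread (B). No race.
Steps 3,4: same thread (B). No race.
Steps 4,5: B(r=z,w=z) vs C(r=x,w=x). No conflict.
Steps 5,6: same thread (C). No race.
Steps 6,7: C(r=x,w=z) vs A(r=y,w=y). No conflict.
Steps 7,8: same thread (A). No race.
Steps 8,9: A(r=-,w=z) vs C(r=y,w=y). No conflict.

Answer: no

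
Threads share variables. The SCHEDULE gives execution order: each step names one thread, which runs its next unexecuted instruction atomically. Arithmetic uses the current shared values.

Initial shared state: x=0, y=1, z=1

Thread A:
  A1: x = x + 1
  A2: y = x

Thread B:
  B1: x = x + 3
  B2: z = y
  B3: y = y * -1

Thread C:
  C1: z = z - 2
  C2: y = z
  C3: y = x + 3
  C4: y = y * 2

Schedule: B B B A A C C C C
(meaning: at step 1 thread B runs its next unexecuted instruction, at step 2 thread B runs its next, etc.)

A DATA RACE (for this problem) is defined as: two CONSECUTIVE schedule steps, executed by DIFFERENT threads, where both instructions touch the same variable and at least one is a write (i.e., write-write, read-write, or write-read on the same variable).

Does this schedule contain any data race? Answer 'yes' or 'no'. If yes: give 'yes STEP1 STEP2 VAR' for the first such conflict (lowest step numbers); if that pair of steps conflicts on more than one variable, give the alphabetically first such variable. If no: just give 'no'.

Answer: no

Derivation:
Steps 1,2: same thread (B). No race.
Steps 2,3: same thread (B). No race.
Steps 3,4: B(r=y,w=y) vs A(r=x,w=x). No conflict.
Steps 4,5: same thread (A). No race.
Steps 5,6: A(r=x,w=y) vs C(r=z,w=z). No conflict.
Steps 6,7: same thread (C). No race.
Steps 7,8: same thread (C). No race.
Steps 8,9: same thread (C). No race.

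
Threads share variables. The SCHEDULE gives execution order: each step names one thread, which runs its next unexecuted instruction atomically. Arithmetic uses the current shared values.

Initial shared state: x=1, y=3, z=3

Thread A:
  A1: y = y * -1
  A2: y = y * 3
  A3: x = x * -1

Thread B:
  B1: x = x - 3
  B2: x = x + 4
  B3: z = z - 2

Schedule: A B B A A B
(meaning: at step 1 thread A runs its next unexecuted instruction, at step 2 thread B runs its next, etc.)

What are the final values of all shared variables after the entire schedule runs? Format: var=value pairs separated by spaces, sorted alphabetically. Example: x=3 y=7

Step 1: thread A executes A1 (y = y * -1). Shared: x=1 y=-3 z=3. PCs: A@1 B@0
Step 2: thread B executes B1 (x = x - 3). Shared: x=-2 y=-3 z=3. PCs: A@1 B@1
Step 3: thread B executes B2 (x = x + 4). Shared: x=2 y=-3 z=3. PCs: A@1 B@2
Step 4: thread A executes A2 (y = y * 3). Shared: x=2 y=-9 z=3. PCs: A@2 B@2
Step 5: thread A executes A3 (x = x * -1). Shared: x=-2 y=-9 z=3. PCs: A@3 B@2
Step 6: thread B executes B3 (z = z - 2). Shared: x=-2 y=-9 z=1. PCs: A@3 B@3

Answer: x=-2 y=-9 z=1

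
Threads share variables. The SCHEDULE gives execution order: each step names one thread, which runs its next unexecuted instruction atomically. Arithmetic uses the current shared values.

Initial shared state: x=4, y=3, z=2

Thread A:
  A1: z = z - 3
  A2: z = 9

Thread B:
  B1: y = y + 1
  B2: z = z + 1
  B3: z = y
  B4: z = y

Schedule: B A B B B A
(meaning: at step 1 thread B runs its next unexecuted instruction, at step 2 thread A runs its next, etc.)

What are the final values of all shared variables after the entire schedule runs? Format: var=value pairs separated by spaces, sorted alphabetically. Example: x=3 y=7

Answer: x=4 y=4 z=9

Derivation:
Step 1: thread B executes B1 (y = y + 1). Shared: x=4 y=4 z=2. PCs: A@0 B@1
Step 2: thread A executes A1 (z = z - 3). Shared: x=4 y=4 z=-1. PCs: A@1 B@1
Step 3: thread B executes B2 (z = z + 1). Shared: x=4 y=4 z=0. PCs: A@1 B@2
Step 4: thread B executes B3 (z = y). Shared: x=4 y=4 z=4. PCs: A@1 B@3
Step 5: thread B executes B4 (z = y). Shared: x=4 y=4 z=4. PCs: A@1 B@4
Step 6: thread A executes A2 (z = 9). Shared: x=4 y=4 z=9. PCs: A@2 B@4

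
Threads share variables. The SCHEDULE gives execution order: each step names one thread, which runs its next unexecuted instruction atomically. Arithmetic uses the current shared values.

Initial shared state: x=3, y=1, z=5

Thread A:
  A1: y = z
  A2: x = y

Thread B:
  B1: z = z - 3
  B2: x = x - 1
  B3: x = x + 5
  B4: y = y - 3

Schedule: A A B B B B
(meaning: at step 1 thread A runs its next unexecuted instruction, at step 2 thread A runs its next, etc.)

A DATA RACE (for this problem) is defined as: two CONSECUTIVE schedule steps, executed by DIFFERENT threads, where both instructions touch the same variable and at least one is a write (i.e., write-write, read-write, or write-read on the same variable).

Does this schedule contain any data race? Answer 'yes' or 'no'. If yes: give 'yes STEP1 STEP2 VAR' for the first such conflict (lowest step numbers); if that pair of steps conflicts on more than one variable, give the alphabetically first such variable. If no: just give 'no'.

Steps 1,2: same thread (A). No race.
Steps 2,3: A(r=y,w=x) vs B(r=z,w=z). No conflict.
Steps 3,4: same thread (B). No race.
Steps 4,5: same thread (B). No race.
Steps 5,6: same thread (B). No race.

Answer: no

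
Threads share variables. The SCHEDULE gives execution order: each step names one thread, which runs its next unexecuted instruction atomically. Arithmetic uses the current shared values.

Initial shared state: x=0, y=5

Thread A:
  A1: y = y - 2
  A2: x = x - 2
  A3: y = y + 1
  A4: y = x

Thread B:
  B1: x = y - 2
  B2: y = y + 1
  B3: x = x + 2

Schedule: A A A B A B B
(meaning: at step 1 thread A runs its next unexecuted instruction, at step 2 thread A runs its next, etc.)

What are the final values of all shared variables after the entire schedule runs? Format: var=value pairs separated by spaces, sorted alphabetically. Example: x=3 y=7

Answer: x=4 y=3

Derivation:
Step 1: thread A executes A1 (y = y - 2). Shared: x=0 y=3. PCs: A@1 B@0
Step 2: thread A executes A2 (x = x - 2). Shared: x=-2 y=3. PCs: A@2 B@0
Step 3: thread A executes A3 (y = y + 1). Shared: x=-2 y=4. PCs: A@3 B@0
Step 4: thread B executes B1 (x = y - 2). Shared: x=2 y=4. PCs: A@3 B@1
Step 5: thread A executes A4 (y = x). Shared: x=2 y=2. PCs: A@4 B@1
Step 6: thread B executes B2 (y = y + 1). Shared: x=2 y=3. PCs: A@4 B@2
Step 7: thread B executes B3 (x = x + 2). Shared: x=4 y=3. PCs: A@4 B@3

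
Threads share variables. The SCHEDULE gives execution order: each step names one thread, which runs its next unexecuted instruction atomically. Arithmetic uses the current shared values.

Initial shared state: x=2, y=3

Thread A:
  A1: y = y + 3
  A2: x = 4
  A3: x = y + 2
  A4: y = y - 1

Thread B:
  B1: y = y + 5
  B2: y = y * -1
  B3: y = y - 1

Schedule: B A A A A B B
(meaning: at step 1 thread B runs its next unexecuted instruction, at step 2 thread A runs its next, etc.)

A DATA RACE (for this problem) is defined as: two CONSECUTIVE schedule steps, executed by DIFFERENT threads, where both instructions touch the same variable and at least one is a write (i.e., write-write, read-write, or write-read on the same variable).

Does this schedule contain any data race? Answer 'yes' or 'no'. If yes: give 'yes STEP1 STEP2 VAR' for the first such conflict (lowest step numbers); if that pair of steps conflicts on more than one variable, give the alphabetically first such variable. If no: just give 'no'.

Steps 1,2: B(y = y + 5) vs A(y = y + 3). RACE on y (W-W).
Steps 2,3: same thread (A). No race.
Steps 3,4: same thread (A). No race.
Steps 4,5: same thread (A). No race.
Steps 5,6: A(y = y - 1) vs B(y = y * -1). RACE on y (W-W).
Steps 6,7: same thread (B). No race.
First conflict at steps 1,2.

Answer: yes 1 2 y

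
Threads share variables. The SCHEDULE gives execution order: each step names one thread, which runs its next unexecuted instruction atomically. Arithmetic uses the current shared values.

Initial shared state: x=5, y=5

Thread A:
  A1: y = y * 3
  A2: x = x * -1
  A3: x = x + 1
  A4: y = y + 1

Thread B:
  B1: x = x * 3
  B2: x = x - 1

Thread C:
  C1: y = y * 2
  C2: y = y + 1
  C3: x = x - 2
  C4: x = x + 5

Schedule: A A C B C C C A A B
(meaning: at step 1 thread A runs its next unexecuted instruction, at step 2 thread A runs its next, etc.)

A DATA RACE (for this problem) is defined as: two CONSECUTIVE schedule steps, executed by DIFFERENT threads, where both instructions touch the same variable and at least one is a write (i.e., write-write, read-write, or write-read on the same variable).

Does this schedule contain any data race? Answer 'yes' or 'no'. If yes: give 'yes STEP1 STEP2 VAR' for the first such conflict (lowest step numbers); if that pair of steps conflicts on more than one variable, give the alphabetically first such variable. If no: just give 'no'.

Steps 1,2: same thread (A). No race.
Steps 2,3: A(r=x,w=x) vs C(r=y,w=y). No conflict.
Steps 3,4: C(r=y,w=y) vs B(r=x,w=x). No conflict.
Steps 4,5: B(r=x,w=x) vs C(r=y,w=y). No conflict.
Steps 5,6: same thread (C). No race.
Steps 6,7: same thread (C). No race.
Steps 7,8: C(x = x + 5) vs A(x = x + 1). RACE on x (W-W).
Steps 8,9: same thread (A). No race.
Steps 9,10: A(r=y,w=y) vs B(r=x,w=x). No conflict.
First conflict at steps 7,8.

Answer: yes 7 8 x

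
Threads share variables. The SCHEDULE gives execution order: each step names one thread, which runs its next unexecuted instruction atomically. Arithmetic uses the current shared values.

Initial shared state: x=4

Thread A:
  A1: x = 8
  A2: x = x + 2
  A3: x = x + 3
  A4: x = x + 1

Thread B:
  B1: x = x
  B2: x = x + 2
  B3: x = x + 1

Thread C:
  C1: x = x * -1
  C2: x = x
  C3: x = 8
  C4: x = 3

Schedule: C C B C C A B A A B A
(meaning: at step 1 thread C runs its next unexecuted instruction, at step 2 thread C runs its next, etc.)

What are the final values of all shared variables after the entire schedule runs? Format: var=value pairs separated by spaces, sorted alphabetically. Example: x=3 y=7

Step 1: thread C executes C1 (x = x * -1). Shared: x=-4. PCs: A@0 B@0 C@1
Step 2: thread C executes C2 (x = x). Shared: x=-4. PCs: A@0 B@0 C@2
Step 3: thread B executes B1 (x = x). Shared: x=-4. PCs: A@0 B@1 C@2
Step 4: thread C executes C3 (x = 8). Shared: x=8. PCs: A@0 B@1 C@3
Step 5: thread C executes C4 (x = 3). Shared: x=3. PCs: A@0 B@1 C@4
Step 6: thread A executes A1 (x = 8). Shared: x=8. PCs: A@1 B@1 C@4
Step 7: thread B executes B2 (x = x + 2). Shared: x=10. PCs: A@1 B@2 C@4
Step 8: thread A executes A2 (x = x + 2). Shared: x=12. PCs: A@2 B@2 C@4
Step 9: thread A executes A3 (x = x + 3). Shared: x=15. PCs: A@3 B@2 C@4
Step 10: thread B executes B3 (x = x + 1). Shared: x=16. PCs: A@3 B@3 C@4
Step 11: thread A executes A4 (x = x + 1). Shared: x=17. PCs: A@4 B@3 C@4

Answer: x=17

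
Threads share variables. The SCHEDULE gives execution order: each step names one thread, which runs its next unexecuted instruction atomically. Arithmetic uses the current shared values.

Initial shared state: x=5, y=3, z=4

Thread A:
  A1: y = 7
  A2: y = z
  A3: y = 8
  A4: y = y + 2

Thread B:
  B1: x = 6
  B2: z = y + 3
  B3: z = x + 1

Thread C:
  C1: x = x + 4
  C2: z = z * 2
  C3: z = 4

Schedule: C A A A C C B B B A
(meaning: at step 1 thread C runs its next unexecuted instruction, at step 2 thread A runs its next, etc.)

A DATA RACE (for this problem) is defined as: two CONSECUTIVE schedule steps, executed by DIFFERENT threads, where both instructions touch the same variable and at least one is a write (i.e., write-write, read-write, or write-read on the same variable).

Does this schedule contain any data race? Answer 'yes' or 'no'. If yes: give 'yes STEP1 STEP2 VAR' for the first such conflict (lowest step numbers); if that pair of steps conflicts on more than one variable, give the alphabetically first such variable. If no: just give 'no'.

Steps 1,2: C(r=x,w=x) vs A(r=-,w=y). No conflict.
Steps 2,3: same thread (A). No race.
Steps 3,4: same thread (A). No race.
Steps 4,5: A(r=-,w=y) vs C(r=z,w=z). No conflict.
Steps 5,6: same thread (C). No race.
Steps 6,7: C(r=-,w=z) vs B(r=-,w=x). No conflict.
Steps 7,8: same thread (B). No race.
Steps 8,9: same thread (B). No race.
Steps 9,10: B(r=x,w=z) vs A(r=y,w=y). No conflict.

Answer: no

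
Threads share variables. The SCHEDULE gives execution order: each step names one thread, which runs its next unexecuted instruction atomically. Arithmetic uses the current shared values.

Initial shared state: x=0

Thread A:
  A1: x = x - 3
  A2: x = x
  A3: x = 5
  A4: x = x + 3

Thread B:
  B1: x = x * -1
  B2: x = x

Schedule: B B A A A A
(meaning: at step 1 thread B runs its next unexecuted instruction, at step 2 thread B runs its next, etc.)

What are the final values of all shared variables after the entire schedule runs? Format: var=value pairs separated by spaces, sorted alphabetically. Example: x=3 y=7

Answer: x=8

Derivation:
Step 1: thread B executes B1 (x = x * -1). Shared: x=0. PCs: A@0 B@1
Step 2: thread B executes B2 (x = x). Shared: x=0. PCs: A@0 B@2
Step 3: thread A executes A1 (x = x - 3). Shared: x=-3. PCs: A@1 B@2
Step 4: thread A executes A2 (x = x). Shared: x=-3. PCs: A@2 B@2
Step 5: thread A executes A3 (x = 5). Shared: x=5. PCs: A@3 B@2
Step 6: thread A executes A4 (x = x + 3). Shared: x=8. PCs: A@4 B@2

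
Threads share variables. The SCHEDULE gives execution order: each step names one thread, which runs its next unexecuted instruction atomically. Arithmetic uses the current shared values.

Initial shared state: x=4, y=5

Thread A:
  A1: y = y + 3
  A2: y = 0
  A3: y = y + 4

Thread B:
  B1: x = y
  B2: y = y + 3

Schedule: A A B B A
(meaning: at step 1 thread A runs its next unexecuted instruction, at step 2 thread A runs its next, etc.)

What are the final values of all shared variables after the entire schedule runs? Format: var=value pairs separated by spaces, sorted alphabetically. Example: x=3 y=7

Step 1: thread A executes A1 (y = y + 3). Shared: x=4 y=8. PCs: A@1 B@0
Step 2: thread A executes A2 (y = 0). Shared: x=4 y=0. PCs: A@2 B@0
Step 3: thread B executes B1 (x = y). Shared: x=0 y=0. PCs: A@2 B@1
Step 4: thread B executes B2 (y = y + 3). Shared: x=0 y=3. PCs: A@2 B@2
Step 5: thread A executes A3 (y = y + 4). Shared: x=0 y=7. PCs: A@3 B@2

Answer: x=0 y=7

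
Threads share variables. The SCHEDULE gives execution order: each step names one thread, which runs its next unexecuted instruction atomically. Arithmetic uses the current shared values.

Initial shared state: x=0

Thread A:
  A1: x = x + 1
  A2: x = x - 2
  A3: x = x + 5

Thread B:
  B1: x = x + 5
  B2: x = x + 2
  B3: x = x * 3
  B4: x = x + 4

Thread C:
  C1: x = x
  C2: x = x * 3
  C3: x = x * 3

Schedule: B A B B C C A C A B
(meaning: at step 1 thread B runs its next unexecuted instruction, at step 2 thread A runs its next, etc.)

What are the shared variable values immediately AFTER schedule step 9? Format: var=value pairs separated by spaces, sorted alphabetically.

Answer: x=215

Derivation:
Step 1: thread B executes B1 (x = x + 5). Shared: x=5. PCs: A@0 B@1 C@0
Step 2: thread A executes A1 (x = x + 1). Shared: x=6. PCs: A@1 B@1 C@0
Step 3: thread B executes B2 (x = x + 2). Shared: x=8. PCs: A@1 B@2 C@0
Step 4: thread B executes B3 (x = x * 3). Shared: x=24. PCs: A@1 B@3 C@0
Step 5: thread C executes C1 (x = x). Shared: x=24. PCs: A@1 B@3 C@1
Step 6: thread C executes C2 (x = x * 3). Shared: x=72. PCs: A@1 B@3 C@2
Step 7: thread A executes A2 (x = x - 2). Shared: x=70. PCs: A@2 B@3 C@2
Step 8: thread C executes C3 (x = x * 3). Shared: x=210. PCs: A@2 B@3 C@3
Step 9: thread A executes A3 (x = x + 5). Shared: x=215. PCs: A@3 B@3 C@3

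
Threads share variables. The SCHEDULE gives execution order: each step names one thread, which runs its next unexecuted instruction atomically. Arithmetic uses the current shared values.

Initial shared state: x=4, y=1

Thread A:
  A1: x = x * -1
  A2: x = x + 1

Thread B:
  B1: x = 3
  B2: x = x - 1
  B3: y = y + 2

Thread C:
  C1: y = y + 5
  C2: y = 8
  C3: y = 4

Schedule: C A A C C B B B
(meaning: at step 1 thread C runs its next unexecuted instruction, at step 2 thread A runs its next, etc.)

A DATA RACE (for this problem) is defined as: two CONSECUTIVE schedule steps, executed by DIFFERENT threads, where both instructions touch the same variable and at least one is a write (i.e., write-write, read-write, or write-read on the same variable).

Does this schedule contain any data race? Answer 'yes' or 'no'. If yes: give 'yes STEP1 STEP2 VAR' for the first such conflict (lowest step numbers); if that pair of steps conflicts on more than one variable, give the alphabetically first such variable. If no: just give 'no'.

Steps 1,2: C(r=y,w=y) vs A(r=x,w=x). No conflict.
Steps 2,3: same thread (A). No race.
Steps 3,4: A(r=x,w=x) vs C(r=-,w=y). No conflict.
Steps 4,5: same thread (C). No race.
Steps 5,6: C(r=-,w=y) vs B(r=-,w=x). No conflict.
Steps 6,7: same thread (B). No race.
Steps 7,8: same thread (B). No race.

Answer: no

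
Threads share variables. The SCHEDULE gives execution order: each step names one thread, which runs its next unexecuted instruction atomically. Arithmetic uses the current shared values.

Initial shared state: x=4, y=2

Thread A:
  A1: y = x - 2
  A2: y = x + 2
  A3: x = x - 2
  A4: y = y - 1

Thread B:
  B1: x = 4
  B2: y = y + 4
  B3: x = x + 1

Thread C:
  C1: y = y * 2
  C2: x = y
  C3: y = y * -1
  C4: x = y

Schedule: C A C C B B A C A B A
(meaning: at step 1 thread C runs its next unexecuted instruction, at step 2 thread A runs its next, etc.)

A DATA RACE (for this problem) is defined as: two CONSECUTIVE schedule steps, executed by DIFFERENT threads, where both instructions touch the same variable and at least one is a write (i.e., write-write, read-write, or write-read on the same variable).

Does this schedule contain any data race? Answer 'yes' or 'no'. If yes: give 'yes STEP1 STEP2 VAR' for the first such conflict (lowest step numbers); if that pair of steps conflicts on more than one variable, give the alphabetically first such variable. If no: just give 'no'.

Steps 1,2: C(y = y * 2) vs A(y = x - 2). RACE on y (W-W).
Steps 2,3: A(y = x - 2) vs C(x = y). RACE on x (R-W), y (W-R). Multiple vars; alphabetically first is x.
Steps 3,4: same thread (C). No race.
Steps 4,5: C(r=y,w=y) vs B(r=-,w=x). No conflict.
Steps 5,6: same thread (B). No race.
Steps 6,7: B(y = y + 4) vs A(y = x + 2). RACE on y (W-W).
Steps 7,8: A(y = x + 2) vs C(x = y). RACE on x (R-W), y (W-R). Multiple vars; alphabetically first is x.
Steps 8,9: C(x = y) vs A(x = x - 2). RACE on x (W-W).
Steps 9,10: A(x = x - 2) vs B(x = x + 1). RACE on x (W-W).
Steps 10,11: B(r=x,w=x) vs A(r=y,w=y). No conflict.
First conflict at steps 1,2.

Answer: yes 1 2 y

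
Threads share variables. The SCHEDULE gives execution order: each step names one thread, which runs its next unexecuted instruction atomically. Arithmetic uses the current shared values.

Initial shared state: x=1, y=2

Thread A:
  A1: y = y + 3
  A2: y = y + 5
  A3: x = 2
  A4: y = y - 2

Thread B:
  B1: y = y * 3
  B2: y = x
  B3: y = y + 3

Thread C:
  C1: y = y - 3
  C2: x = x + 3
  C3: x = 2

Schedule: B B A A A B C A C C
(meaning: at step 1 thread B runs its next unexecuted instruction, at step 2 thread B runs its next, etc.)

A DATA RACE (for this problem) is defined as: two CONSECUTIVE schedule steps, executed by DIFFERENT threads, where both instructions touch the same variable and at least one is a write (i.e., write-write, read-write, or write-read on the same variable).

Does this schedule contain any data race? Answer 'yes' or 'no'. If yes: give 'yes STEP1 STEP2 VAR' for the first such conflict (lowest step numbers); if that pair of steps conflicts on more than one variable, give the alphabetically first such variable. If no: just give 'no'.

Answer: yes 2 3 y

Derivation:
Steps 1,2: same thread (B). No race.
Steps 2,3: B(y = x) vs A(y = y + 3). RACE on y (W-W).
Steps 3,4: same thread (A). No race.
Steps 4,5: same thread (A). No race.
Steps 5,6: A(r=-,w=x) vs B(r=y,w=y). No conflict.
Steps 6,7: B(y = y + 3) vs C(y = y - 3). RACE on y (W-W).
Steps 7,8: C(y = y - 3) vs A(y = y - 2). RACE on y (W-W).
Steps 8,9: A(r=y,w=y) vs C(r=x,w=x). No conflict.
Steps 9,10: same thread (C). No race.
First conflict at steps 2,3.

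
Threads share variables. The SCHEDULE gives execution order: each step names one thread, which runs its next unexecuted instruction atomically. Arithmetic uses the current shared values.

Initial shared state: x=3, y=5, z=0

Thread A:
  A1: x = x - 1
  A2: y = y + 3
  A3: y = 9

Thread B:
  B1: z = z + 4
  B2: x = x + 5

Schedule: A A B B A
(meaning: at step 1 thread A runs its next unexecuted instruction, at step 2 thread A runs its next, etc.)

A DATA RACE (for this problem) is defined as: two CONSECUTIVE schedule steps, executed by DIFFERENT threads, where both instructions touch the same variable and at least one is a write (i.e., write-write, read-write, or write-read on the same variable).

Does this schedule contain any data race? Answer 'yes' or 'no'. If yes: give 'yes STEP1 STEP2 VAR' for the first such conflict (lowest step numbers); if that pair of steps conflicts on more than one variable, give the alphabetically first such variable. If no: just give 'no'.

Answer: no

Derivation:
Steps 1,2: same thread (A). No race.
Steps 2,3: A(r=y,w=y) vs B(r=z,w=z). No conflict.
Steps 3,4: same thread (B). No race.
Steps 4,5: B(r=x,w=x) vs A(r=-,w=y). No conflict.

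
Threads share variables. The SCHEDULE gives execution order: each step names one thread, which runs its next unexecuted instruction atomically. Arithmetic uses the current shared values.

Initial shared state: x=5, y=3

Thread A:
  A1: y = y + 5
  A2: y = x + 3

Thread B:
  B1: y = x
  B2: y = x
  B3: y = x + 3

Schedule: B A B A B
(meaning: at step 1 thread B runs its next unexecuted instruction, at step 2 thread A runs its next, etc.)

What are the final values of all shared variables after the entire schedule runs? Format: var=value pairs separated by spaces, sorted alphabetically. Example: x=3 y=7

Step 1: thread B executes B1 (y = x). Shared: x=5 y=5. PCs: A@0 B@1
Step 2: thread A executes A1 (y = y + 5). Shared: x=5 y=10. PCs: A@1 B@1
Step 3: thread B executes B2 (y = x). Shared: x=5 y=5. PCs: A@1 B@2
Step 4: thread A executes A2 (y = x + 3). Shared: x=5 y=8. PCs: A@2 B@2
Step 5: thread B executes B3 (y = x + 3). Shared: x=5 y=8. PCs: A@2 B@3

Answer: x=5 y=8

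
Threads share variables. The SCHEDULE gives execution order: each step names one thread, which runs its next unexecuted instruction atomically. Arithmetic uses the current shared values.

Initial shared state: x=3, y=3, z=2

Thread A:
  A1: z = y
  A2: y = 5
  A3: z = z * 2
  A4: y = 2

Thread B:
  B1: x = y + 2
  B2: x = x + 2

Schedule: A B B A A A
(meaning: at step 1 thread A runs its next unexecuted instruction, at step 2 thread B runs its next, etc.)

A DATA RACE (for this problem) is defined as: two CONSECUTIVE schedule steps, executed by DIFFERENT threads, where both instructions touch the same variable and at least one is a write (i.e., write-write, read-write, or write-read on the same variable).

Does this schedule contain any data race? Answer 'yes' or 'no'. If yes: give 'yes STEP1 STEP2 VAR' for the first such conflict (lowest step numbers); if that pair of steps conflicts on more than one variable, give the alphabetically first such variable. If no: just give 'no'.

Answer: no

Derivation:
Steps 1,2: A(r=y,w=z) vs B(r=y,w=x). No conflict.
Steps 2,3: same thread (B). No race.
Steps 3,4: B(r=x,w=x) vs A(r=-,w=y). No conflict.
Steps 4,5: same thread (A). No race.
Steps 5,6: same thread (A). No race.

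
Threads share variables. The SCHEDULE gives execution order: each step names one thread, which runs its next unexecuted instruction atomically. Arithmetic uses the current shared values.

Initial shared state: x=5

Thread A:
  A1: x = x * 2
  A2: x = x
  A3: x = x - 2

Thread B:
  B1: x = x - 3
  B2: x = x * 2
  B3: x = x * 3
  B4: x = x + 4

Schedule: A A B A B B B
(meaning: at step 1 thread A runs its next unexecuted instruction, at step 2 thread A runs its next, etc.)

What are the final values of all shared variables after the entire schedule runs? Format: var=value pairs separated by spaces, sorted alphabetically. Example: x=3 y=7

Answer: x=34

Derivation:
Step 1: thread A executes A1 (x = x * 2). Shared: x=10. PCs: A@1 B@0
Step 2: thread A executes A2 (x = x). Shared: x=10. PCs: A@2 B@0
Step 3: thread B executes B1 (x = x - 3). Shared: x=7. PCs: A@2 B@1
Step 4: thread A executes A3 (x = x - 2). Shared: x=5. PCs: A@3 B@1
Step 5: thread B executes B2 (x = x * 2). Shared: x=10. PCs: A@3 B@2
Step 6: thread B executes B3 (x = x * 3). Shared: x=30. PCs: A@3 B@3
Step 7: thread B executes B4 (x = x + 4). Shared: x=34. PCs: A@3 B@4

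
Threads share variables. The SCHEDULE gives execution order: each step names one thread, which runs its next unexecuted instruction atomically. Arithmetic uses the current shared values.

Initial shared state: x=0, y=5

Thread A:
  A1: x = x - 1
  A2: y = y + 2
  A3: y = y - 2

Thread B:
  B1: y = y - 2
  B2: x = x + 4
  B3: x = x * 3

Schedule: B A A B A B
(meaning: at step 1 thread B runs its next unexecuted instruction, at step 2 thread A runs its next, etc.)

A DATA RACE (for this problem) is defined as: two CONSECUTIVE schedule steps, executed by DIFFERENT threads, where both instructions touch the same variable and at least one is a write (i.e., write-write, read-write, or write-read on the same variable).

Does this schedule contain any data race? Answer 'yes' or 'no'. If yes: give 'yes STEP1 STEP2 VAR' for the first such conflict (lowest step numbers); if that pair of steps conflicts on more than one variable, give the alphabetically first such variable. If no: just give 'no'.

Answer: no

Derivation:
Steps 1,2: B(r=y,w=y) vs A(r=x,w=x). No conflict.
Steps 2,3: same thread (A). No race.
Steps 3,4: A(r=y,w=y) vs B(r=x,w=x). No conflict.
Steps 4,5: B(r=x,w=x) vs A(r=y,w=y). No conflict.
Steps 5,6: A(r=y,w=y) vs B(r=x,w=x). No conflict.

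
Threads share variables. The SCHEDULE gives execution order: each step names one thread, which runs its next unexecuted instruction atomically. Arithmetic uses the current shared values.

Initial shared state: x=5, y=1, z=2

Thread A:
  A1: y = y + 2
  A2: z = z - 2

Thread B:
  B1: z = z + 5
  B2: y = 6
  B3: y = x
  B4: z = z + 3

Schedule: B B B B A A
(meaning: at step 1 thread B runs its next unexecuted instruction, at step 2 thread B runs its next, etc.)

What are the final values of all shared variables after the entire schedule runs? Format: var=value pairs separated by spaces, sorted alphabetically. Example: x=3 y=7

Answer: x=5 y=7 z=8

Derivation:
Step 1: thread B executes B1 (z = z + 5). Shared: x=5 y=1 z=7. PCs: A@0 B@1
Step 2: thread B executes B2 (y = 6). Shared: x=5 y=6 z=7. PCs: A@0 B@2
Step 3: thread B executes B3 (y = x). Shared: x=5 y=5 z=7. PCs: A@0 B@3
Step 4: thread B executes B4 (z = z + 3). Shared: x=5 y=5 z=10. PCs: A@0 B@4
Step 5: thread A executes A1 (y = y + 2). Shared: x=5 y=7 z=10. PCs: A@1 B@4
Step 6: thread A executes A2 (z = z - 2). Shared: x=5 y=7 z=8. PCs: A@2 B@4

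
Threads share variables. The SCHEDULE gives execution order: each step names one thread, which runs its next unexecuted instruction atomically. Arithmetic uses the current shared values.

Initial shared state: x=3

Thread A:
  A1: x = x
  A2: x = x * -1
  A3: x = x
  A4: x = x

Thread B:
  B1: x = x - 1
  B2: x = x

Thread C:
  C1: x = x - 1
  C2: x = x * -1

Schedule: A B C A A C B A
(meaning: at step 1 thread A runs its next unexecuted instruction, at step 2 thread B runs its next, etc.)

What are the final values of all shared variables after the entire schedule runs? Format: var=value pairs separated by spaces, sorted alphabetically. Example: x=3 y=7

Step 1: thread A executes A1 (x = x). Shared: x=3. PCs: A@1 B@0 C@0
Step 2: thread B executes B1 (x = x - 1). Shared: x=2. PCs: A@1 B@1 C@0
Step 3: thread C executes C1 (x = x - 1). Shared: x=1. PCs: A@1 B@1 C@1
Step 4: thread A executes A2 (x = x * -1). Shared: x=-1. PCs: A@2 B@1 C@1
Step 5: thread A executes A3 (x = x). Shared: x=-1. PCs: A@3 B@1 C@1
Step 6: thread C executes C2 (x = x * -1). Shared: x=1. PCs: A@3 B@1 C@2
Step 7: thread B executes B2 (x = x). Shared: x=1. PCs: A@3 B@2 C@2
Step 8: thread A executes A4 (x = x). Shared: x=1. PCs: A@4 B@2 C@2

Answer: x=1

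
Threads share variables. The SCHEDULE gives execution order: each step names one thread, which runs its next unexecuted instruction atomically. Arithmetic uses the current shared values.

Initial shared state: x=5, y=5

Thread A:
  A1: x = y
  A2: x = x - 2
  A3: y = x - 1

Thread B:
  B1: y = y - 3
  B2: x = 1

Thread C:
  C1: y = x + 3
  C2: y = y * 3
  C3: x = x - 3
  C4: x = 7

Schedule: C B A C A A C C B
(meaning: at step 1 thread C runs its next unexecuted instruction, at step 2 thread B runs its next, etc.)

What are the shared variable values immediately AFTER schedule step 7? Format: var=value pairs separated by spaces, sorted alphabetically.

Answer: x=0 y=2

Derivation:
Step 1: thread C executes C1 (y = x + 3). Shared: x=5 y=8. PCs: A@0 B@0 C@1
Step 2: thread B executes B1 (y = y - 3). Shared: x=5 y=5. PCs: A@0 B@1 C@1
Step 3: thread A executes A1 (x = y). Shared: x=5 y=5. PCs: A@1 B@1 C@1
Step 4: thread C executes C2 (y = y * 3). Shared: x=5 y=15. PCs: A@1 B@1 C@2
Step 5: thread A executes A2 (x = x - 2). Shared: x=3 y=15. PCs: A@2 B@1 C@2
Step 6: thread A executes A3 (y = x - 1). Shared: x=3 y=2. PCs: A@3 B@1 C@2
Step 7: thread C executes C3 (x = x - 3). Shared: x=0 y=2. PCs: A@3 B@1 C@3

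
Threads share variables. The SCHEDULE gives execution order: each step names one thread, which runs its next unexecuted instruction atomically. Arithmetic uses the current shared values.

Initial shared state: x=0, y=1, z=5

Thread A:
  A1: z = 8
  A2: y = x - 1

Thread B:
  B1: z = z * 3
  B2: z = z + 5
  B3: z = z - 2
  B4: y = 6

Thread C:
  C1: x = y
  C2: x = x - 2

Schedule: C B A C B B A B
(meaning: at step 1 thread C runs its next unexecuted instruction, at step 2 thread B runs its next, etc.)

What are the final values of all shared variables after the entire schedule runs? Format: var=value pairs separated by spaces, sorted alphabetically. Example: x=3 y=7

Step 1: thread C executes C1 (x = y). Shared: x=1 y=1 z=5. PCs: A@0 B@0 C@1
Step 2: thread B executes B1 (z = z * 3). Shared: x=1 y=1 z=15. PCs: A@0 B@1 C@1
Step 3: thread A executes A1 (z = 8). Shared: x=1 y=1 z=8. PCs: A@1 B@1 C@1
Step 4: thread C executes C2 (x = x - 2). Shared: x=-1 y=1 z=8. PCs: A@1 B@1 C@2
Step 5: thread B executes B2 (z = z + 5). Shared: x=-1 y=1 z=13. PCs: A@1 B@2 C@2
Step 6: thread B executes B3 (z = z - 2). Shared: x=-1 y=1 z=11. PCs: A@1 B@3 C@2
Step 7: thread A executes A2 (y = x - 1). Shared: x=-1 y=-2 z=11. PCs: A@2 B@3 C@2
Step 8: thread B executes B4 (y = 6). Shared: x=-1 y=6 z=11. PCs: A@2 B@4 C@2

Answer: x=-1 y=6 z=11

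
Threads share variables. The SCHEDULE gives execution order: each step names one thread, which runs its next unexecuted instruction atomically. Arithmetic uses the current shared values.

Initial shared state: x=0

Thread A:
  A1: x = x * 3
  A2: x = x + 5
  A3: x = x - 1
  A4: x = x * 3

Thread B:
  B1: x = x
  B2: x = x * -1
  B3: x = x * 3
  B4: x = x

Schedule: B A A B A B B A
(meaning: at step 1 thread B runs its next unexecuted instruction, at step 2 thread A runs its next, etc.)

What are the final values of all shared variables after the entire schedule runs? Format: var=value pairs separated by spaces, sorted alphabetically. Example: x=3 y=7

Answer: x=-54

Derivation:
Step 1: thread B executes B1 (x = x). Shared: x=0. PCs: A@0 B@1
Step 2: thread A executes A1 (x = x * 3). Shared: x=0. PCs: A@1 B@1
Step 3: thread A executes A2 (x = x + 5). Shared: x=5. PCs: A@2 B@1
Step 4: thread B executes B2 (x = x * -1). Shared: x=-5. PCs: A@2 B@2
Step 5: thread A executes A3 (x = x - 1). Shared: x=-6. PCs: A@3 B@2
Step 6: thread B executes B3 (x = x * 3). Shared: x=-18. PCs: A@3 B@3
Step 7: thread B executes B4 (x = x). Shared: x=-18. PCs: A@3 B@4
Step 8: thread A executes A4 (x = x * 3). Shared: x=-54. PCs: A@4 B@4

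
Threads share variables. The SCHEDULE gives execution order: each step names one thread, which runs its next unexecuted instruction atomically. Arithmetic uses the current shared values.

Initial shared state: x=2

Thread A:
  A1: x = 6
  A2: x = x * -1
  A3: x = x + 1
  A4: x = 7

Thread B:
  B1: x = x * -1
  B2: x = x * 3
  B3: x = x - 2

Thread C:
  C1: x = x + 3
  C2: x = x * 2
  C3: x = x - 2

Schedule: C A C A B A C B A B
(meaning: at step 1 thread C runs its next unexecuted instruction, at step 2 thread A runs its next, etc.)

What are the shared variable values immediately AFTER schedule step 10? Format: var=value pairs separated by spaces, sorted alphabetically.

Step 1: thread C executes C1 (x = x + 3). Shared: x=5. PCs: A@0 B@0 C@1
Step 2: thread A executes A1 (x = 6). Shared: x=6. PCs: A@1 B@0 C@1
Step 3: thread C executes C2 (x = x * 2). Shared: x=12. PCs: A@1 B@0 C@2
Step 4: thread A executes A2 (x = x * -1). Shared: x=-12. PCs: A@2 B@0 C@2
Step 5: thread B executes B1 (x = x * -1). Shared: x=12. PCs: A@2 B@1 C@2
Step 6: thread A executes A3 (x = x + 1). Shared: x=13. PCs: A@3 B@1 C@2
Step 7: thread C executes C3 (x = x - 2). Shared: x=11. PCs: A@3 B@1 C@3
Step 8: thread B executes B2 (x = x * 3). Shared: x=33. PCs: A@3 B@2 C@3
Step 9: thread A executes A4 (x = 7). Shared: x=7. PCs: A@4 B@2 C@3
Step 10: thread B executes B3 (x = x - 2). Shared: x=5. PCs: A@4 B@3 C@3

Answer: x=5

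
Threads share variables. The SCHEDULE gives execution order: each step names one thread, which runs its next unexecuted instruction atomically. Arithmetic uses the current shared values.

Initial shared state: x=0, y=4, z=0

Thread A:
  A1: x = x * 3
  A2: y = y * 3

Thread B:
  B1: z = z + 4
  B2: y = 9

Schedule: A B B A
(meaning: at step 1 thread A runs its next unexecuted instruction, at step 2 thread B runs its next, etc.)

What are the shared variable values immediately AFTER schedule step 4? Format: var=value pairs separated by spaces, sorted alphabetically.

Step 1: thread A executes A1 (x = x * 3). Shared: x=0 y=4 z=0. PCs: A@1 B@0
Step 2: thread B executes B1 (z = z + 4). Shared: x=0 y=4 z=4. PCs: A@1 B@1
Step 3: thread B executes B2 (y = 9). Shared: x=0 y=9 z=4. PCs: A@1 B@2
Step 4: thread A executes A2 (y = y * 3). Shared: x=0 y=27 z=4. PCs: A@2 B@2

Answer: x=0 y=27 z=4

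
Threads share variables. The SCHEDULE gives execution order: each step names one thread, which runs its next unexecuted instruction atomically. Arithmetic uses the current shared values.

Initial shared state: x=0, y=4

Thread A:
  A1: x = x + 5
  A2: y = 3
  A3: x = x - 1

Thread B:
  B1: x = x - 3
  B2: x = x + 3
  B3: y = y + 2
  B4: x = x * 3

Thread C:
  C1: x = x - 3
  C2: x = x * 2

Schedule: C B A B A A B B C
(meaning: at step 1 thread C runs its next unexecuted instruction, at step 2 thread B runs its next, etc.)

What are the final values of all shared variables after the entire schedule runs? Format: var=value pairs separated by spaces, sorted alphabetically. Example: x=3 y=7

Step 1: thread C executes C1 (x = x - 3). Shared: x=-3 y=4. PCs: A@0 B@0 C@1
Step 2: thread B executes B1 (x = x - 3). Shared: x=-6 y=4. PCs: A@0 B@1 C@1
Step 3: thread A executes A1 (x = x + 5). Shared: x=-1 y=4. PCs: A@1 B@1 C@1
Step 4: thread B executes B2 (x = x + 3). Shared: x=2 y=4. PCs: A@1 B@2 C@1
Step 5: thread A executes A2 (y = 3). Shared: x=2 y=3. PCs: A@2 B@2 C@1
Step 6: thread A executes A3 (x = x - 1). Shared: x=1 y=3. PCs: A@3 B@2 C@1
Step 7: thread B executes B3 (y = y + 2). Shared: x=1 y=5. PCs: A@3 B@3 C@1
Step 8: thread B executes B4 (x = x * 3). Shared: x=3 y=5. PCs: A@3 B@4 C@1
Step 9: thread C executes C2 (x = x * 2). Shared: x=6 y=5. PCs: A@3 B@4 C@2

Answer: x=6 y=5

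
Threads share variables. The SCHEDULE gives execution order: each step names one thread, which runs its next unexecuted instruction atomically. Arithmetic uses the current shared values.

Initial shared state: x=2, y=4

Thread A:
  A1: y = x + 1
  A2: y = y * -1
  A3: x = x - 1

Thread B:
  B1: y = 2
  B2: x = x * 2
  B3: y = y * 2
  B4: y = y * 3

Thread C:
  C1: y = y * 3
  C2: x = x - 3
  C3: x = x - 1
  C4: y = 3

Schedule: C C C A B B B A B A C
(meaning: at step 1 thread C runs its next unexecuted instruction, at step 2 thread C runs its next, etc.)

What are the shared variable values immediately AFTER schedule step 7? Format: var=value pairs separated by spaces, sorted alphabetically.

Answer: x=-4 y=4

Derivation:
Step 1: thread C executes C1 (y = y * 3). Shared: x=2 y=12. PCs: A@0 B@0 C@1
Step 2: thread C executes C2 (x = x - 3). Shared: x=-1 y=12. PCs: A@0 B@0 C@2
Step 3: thread C executes C3 (x = x - 1). Shared: x=-2 y=12. PCs: A@0 B@0 C@3
Step 4: thread A executes A1 (y = x + 1). Shared: x=-2 y=-1. PCs: A@1 B@0 C@3
Step 5: thread B executes B1 (y = 2). Shared: x=-2 y=2. PCs: A@1 B@1 C@3
Step 6: thread B executes B2 (x = x * 2). Shared: x=-4 y=2. PCs: A@1 B@2 C@3
Step 7: thread B executes B3 (y = y * 2). Shared: x=-4 y=4. PCs: A@1 B@3 C@3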